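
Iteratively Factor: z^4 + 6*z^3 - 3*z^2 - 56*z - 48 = (z + 1)*(z^3 + 5*z^2 - 8*z - 48) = (z + 1)*(z + 4)*(z^2 + z - 12) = (z - 3)*(z + 1)*(z + 4)*(z + 4)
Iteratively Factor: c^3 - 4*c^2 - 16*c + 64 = (c + 4)*(c^2 - 8*c + 16) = (c - 4)*(c + 4)*(c - 4)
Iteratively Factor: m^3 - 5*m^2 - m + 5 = (m + 1)*(m^2 - 6*m + 5) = (m - 5)*(m + 1)*(m - 1)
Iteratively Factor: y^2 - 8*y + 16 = (y - 4)*(y - 4)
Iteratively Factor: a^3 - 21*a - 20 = (a + 4)*(a^2 - 4*a - 5) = (a + 1)*(a + 4)*(a - 5)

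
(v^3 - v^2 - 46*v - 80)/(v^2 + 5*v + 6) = (v^2 - 3*v - 40)/(v + 3)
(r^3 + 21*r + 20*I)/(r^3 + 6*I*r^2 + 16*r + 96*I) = (r^2 - 4*I*r + 5)/(r^2 + 2*I*r + 24)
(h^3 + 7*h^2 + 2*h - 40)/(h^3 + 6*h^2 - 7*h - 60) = (h - 2)/(h - 3)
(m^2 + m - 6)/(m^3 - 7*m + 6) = 1/(m - 1)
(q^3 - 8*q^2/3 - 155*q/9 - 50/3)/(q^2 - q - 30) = (9*q^2 + 30*q + 25)/(9*(q + 5))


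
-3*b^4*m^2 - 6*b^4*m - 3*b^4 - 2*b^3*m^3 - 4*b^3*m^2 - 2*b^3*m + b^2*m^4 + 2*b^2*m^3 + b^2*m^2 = (-3*b + m)*(b + m)*(b*m + b)^2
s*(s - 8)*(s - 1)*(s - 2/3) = s^4 - 29*s^3/3 + 14*s^2 - 16*s/3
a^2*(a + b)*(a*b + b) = a^4*b + a^3*b^2 + a^3*b + a^2*b^2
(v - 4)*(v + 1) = v^2 - 3*v - 4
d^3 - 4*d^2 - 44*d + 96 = (d - 8)*(d - 2)*(d + 6)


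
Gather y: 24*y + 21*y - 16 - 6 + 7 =45*y - 15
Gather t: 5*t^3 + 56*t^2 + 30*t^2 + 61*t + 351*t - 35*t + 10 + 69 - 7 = 5*t^3 + 86*t^2 + 377*t + 72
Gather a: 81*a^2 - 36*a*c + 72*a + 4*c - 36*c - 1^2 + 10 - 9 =81*a^2 + a*(72 - 36*c) - 32*c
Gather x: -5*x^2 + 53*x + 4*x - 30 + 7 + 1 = -5*x^2 + 57*x - 22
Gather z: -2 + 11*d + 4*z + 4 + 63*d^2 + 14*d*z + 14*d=63*d^2 + 25*d + z*(14*d + 4) + 2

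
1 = 1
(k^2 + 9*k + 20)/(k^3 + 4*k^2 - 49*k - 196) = (k + 5)/(k^2 - 49)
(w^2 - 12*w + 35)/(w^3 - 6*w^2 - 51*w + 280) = (w - 7)/(w^2 - w - 56)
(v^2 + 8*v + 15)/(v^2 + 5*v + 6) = (v + 5)/(v + 2)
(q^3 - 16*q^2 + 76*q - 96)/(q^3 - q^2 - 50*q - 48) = (q^2 - 8*q + 12)/(q^2 + 7*q + 6)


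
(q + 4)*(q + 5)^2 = q^3 + 14*q^2 + 65*q + 100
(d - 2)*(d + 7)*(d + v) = d^3 + d^2*v + 5*d^2 + 5*d*v - 14*d - 14*v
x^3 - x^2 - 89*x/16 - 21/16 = (x - 3)*(x + 1/4)*(x + 7/4)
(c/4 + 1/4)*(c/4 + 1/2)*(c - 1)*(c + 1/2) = c^4/16 + 5*c^3/32 - 5*c/32 - 1/16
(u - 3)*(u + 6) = u^2 + 3*u - 18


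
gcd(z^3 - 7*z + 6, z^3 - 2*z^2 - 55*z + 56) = z - 1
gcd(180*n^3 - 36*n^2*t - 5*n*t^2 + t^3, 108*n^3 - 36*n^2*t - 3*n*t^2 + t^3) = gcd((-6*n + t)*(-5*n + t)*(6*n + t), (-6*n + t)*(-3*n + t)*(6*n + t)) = -36*n^2 + t^2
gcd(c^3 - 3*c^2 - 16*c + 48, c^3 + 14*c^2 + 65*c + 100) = c + 4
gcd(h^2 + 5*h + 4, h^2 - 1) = h + 1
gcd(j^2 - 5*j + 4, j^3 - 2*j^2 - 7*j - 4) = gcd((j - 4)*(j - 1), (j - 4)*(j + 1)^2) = j - 4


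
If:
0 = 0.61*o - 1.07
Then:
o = 1.75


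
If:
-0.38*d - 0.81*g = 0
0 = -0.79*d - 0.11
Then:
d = -0.14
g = 0.07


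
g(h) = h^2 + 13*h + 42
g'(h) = 2*h + 13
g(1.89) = 70.14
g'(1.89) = 16.78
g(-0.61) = 34.44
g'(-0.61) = 11.78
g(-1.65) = 23.27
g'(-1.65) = 9.70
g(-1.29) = 26.89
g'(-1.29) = 10.42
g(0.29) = 45.85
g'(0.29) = 13.58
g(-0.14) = 40.20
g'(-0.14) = 12.72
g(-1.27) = 27.10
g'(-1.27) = 10.46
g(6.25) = 162.31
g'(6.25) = 25.50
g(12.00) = 342.00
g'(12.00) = 37.00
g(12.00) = 342.00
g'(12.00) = 37.00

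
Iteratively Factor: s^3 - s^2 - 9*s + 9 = (s - 1)*(s^2 - 9) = (s - 3)*(s - 1)*(s + 3)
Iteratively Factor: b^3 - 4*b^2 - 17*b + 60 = (b - 3)*(b^2 - b - 20) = (b - 3)*(b + 4)*(b - 5)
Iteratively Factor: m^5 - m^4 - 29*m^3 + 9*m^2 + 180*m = (m + 4)*(m^4 - 5*m^3 - 9*m^2 + 45*m) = (m - 5)*(m + 4)*(m^3 - 9*m) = (m - 5)*(m + 3)*(m + 4)*(m^2 - 3*m) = (m - 5)*(m - 3)*(m + 3)*(m + 4)*(m)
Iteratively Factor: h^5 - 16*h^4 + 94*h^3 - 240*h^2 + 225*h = (h)*(h^4 - 16*h^3 + 94*h^2 - 240*h + 225) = h*(h - 3)*(h^3 - 13*h^2 + 55*h - 75) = h*(h - 5)*(h - 3)*(h^2 - 8*h + 15) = h*(h - 5)*(h - 3)^2*(h - 5)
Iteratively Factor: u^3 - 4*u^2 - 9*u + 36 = (u - 3)*(u^2 - u - 12) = (u - 4)*(u - 3)*(u + 3)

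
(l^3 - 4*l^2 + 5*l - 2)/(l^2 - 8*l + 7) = (l^2 - 3*l + 2)/(l - 7)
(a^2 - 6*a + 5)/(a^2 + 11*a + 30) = (a^2 - 6*a + 5)/(a^2 + 11*a + 30)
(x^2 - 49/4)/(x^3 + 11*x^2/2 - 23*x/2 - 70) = (x + 7/2)/(x^2 + 9*x + 20)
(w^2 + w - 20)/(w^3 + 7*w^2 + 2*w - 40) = (w - 4)/(w^2 + 2*w - 8)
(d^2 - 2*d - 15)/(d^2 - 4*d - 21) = (d - 5)/(d - 7)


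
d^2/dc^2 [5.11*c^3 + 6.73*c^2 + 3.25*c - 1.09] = 30.66*c + 13.46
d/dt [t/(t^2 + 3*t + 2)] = (2 - t^2)/(t^4 + 6*t^3 + 13*t^2 + 12*t + 4)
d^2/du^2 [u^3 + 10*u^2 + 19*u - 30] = 6*u + 20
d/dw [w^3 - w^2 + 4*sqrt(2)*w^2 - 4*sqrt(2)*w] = 3*w^2 - 2*w + 8*sqrt(2)*w - 4*sqrt(2)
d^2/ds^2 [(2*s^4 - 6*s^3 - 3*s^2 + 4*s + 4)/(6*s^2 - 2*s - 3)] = 2*(72*s^6 - 72*s^5 - 84*s^4 + 72*s^3 + 270*s^2 - 90*s + 37)/(216*s^6 - 216*s^5 - 252*s^4 + 208*s^3 + 126*s^2 - 54*s - 27)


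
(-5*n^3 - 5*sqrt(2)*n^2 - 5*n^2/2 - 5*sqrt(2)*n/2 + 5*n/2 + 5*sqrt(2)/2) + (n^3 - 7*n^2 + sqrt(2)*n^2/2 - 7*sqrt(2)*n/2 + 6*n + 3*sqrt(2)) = -4*n^3 - 19*n^2/2 - 9*sqrt(2)*n^2/2 - 6*sqrt(2)*n + 17*n/2 + 11*sqrt(2)/2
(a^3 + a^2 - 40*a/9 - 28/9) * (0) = 0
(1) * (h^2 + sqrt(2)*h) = h^2 + sqrt(2)*h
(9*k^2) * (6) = 54*k^2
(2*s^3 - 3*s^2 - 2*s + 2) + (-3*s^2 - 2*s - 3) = 2*s^3 - 6*s^2 - 4*s - 1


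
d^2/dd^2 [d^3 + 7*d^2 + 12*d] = 6*d + 14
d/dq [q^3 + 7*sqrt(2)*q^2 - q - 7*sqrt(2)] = 3*q^2 + 14*sqrt(2)*q - 1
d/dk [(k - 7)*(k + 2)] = 2*k - 5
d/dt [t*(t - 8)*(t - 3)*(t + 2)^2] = 5*t^4 - 28*t^3 - 48*t^2 + 104*t + 96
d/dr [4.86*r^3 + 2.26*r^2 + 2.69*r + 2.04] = 14.58*r^2 + 4.52*r + 2.69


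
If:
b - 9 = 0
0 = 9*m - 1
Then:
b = 9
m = 1/9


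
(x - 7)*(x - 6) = x^2 - 13*x + 42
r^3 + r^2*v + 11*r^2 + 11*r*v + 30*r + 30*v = (r + 5)*(r + 6)*(r + v)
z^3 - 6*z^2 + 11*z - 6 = (z - 3)*(z - 2)*(z - 1)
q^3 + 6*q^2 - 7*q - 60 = (q - 3)*(q + 4)*(q + 5)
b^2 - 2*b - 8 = (b - 4)*(b + 2)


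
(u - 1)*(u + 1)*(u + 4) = u^3 + 4*u^2 - u - 4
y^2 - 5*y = y*(y - 5)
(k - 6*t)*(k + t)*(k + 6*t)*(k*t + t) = k^4*t + k^3*t^2 + k^3*t - 36*k^2*t^3 + k^2*t^2 - 36*k*t^4 - 36*k*t^3 - 36*t^4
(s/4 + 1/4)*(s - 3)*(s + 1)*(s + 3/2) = s^4/4 + s^3/8 - 13*s^2/8 - 21*s/8 - 9/8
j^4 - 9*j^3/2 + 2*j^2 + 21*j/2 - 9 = (j - 3)*(j - 2)*(j - 1)*(j + 3/2)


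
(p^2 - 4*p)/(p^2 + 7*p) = (p - 4)/(p + 7)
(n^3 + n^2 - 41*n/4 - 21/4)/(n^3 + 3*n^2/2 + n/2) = (2*n^2 + n - 21)/(2*n*(n + 1))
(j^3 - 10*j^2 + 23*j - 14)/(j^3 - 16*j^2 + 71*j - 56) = (j - 2)/(j - 8)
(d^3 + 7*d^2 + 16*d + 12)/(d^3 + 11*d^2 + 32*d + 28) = (d + 3)/(d + 7)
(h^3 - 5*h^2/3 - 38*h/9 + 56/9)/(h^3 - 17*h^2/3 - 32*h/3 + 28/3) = (9*h^2 - 33*h + 28)/(3*(3*h^2 - 23*h + 14))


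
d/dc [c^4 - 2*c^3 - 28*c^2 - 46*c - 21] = 4*c^3 - 6*c^2 - 56*c - 46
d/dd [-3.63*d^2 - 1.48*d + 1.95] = -7.26*d - 1.48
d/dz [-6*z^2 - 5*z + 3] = -12*z - 5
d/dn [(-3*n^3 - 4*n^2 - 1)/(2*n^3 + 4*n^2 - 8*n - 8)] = (-n^4 + 12*n^3 + 55*n^2/2 + 18*n - 2)/(n^6 + 4*n^5 - 4*n^4 - 24*n^3 + 32*n + 16)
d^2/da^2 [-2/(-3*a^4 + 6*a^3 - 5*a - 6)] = 4*(18*a*(1 - a)*(3*a^4 - 6*a^3 + 5*a + 6) + (12*a^3 - 18*a^2 + 5)^2)/(3*a^4 - 6*a^3 + 5*a + 6)^3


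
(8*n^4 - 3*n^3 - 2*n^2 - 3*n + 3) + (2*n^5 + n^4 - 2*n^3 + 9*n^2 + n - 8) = 2*n^5 + 9*n^4 - 5*n^3 + 7*n^2 - 2*n - 5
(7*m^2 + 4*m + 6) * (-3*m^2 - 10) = -21*m^4 - 12*m^3 - 88*m^2 - 40*m - 60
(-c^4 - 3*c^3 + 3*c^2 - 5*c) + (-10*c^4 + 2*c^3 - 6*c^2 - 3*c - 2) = -11*c^4 - c^3 - 3*c^2 - 8*c - 2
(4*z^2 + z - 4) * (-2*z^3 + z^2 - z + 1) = -8*z^5 + 2*z^4 + 5*z^3 - z^2 + 5*z - 4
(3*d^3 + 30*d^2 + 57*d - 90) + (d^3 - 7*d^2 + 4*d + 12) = 4*d^3 + 23*d^2 + 61*d - 78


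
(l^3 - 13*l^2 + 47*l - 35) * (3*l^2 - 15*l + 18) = 3*l^5 - 54*l^4 + 354*l^3 - 1044*l^2 + 1371*l - 630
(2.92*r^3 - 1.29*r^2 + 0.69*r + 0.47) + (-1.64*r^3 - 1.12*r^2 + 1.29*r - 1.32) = 1.28*r^3 - 2.41*r^2 + 1.98*r - 0.85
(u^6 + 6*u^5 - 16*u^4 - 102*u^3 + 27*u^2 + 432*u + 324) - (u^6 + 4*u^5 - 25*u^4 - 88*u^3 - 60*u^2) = 2*u^5 + 9*u^4 - 14*u^3 + 87*u^2 + 432*u + 324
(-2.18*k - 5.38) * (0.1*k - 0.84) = -0.218*k^2 + 1.2932*k + 4.5192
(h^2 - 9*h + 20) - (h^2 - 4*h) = 20 - 5*h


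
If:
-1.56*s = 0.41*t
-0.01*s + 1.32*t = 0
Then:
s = 0.00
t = 0.00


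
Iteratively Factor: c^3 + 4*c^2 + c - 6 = (c + 3)*(c^2 + c - 2) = (c + 2)*(c + 3)*(c - 1)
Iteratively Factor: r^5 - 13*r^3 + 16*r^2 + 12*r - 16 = (r + 1)*(r^4 - r^3 - 12*r^2 + 28*r - 16) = (r - 2)*(r + 1)*(r^3 + r^2 - 10*r + 8) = (r - 2)*(r - 1)*(r + 1)*(r^2 + 2*r - 8) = (r - 2)*(r - 1)*(r + 1)*(r + 4)*(r - 2)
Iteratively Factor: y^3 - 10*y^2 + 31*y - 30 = (y - 2)*(y^2 - 8*y + 15) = (y - 5)*(y - 2)*(y - 3)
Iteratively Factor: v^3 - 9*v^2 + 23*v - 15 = (v - 1)*(v^2 - 8*v + 15) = (v - 5)*(v - 1)*(v - 3)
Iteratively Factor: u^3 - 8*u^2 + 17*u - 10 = (u - 5)*(u^2 - 3*u + 2) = (u - 5)*(u - 2)*(u - 1)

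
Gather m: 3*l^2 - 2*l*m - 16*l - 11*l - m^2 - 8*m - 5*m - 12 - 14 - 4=3*l^2 - 27*l - m^2 + m*(-2*l - 13) - 30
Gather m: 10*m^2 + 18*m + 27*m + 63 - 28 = 10*m^2 + 45*m + 35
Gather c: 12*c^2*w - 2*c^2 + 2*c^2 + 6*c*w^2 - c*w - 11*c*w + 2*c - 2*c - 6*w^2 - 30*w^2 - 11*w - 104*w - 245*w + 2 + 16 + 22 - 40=12*c^2*w + c*(6*w^2 - 12*w) - 36*w^2 - 360*w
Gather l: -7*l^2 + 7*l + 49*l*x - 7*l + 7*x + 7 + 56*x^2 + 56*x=-7*l^2 + 49*l*x + 56*x^2 + 63*x + 7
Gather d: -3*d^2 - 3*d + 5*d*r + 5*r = -3*d^2 + d*(5*r - 3) + 5*r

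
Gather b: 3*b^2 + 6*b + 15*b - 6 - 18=3*b^2 + 21*b - 24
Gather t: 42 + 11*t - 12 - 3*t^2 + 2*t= -3*t^2 + 13*t + 30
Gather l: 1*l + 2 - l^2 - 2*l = -l^2 - l + 2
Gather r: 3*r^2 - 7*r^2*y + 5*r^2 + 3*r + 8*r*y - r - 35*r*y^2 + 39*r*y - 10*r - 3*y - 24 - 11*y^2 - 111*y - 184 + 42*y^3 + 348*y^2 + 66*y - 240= r^2*(8 - 7*y) + r*(-35*y^2 + 47*y - 8) + 42*y^3 + 337*y^2 - 48*y - 448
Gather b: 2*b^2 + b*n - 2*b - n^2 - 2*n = 2*b^2 + b*(n - 2) - n^2 - 2*n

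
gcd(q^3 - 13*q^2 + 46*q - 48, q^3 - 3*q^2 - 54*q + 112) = q^2 - 10*q + 16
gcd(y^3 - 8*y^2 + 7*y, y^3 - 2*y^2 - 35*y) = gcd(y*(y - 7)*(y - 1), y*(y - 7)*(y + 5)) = y^2 - 7*y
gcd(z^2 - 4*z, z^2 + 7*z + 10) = 1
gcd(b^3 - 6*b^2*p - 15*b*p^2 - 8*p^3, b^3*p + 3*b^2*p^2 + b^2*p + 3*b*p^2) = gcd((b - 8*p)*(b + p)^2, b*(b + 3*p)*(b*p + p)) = 1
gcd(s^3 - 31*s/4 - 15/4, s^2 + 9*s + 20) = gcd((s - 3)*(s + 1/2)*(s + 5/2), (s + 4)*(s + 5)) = 1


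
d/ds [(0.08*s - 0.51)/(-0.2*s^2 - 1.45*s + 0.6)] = (0.016*s^2 - 0.204*s - 0.6915)/(0.04*s^4 + 0.58*s^3 + 1.8625*s^2 - 1.74*s + 0.36)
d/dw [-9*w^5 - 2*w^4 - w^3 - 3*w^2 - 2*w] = -45*w^4 - 8*w^3 - 3*w^2 - 6*w - 2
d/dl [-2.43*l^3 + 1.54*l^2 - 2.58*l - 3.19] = -7.29*l^2 + 3.08*l - 2.58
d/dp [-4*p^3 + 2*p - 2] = 2 - 12*p^2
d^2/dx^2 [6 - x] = 0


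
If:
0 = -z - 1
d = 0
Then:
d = 0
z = -1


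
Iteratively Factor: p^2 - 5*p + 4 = (p - 4)*(p - 1)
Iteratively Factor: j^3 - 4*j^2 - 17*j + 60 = (j - 5)*(j^2 + j - 12) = (j - 5)*(j - 3)*(j + 4)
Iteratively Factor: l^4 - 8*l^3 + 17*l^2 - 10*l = (l - 1)*(l^3 - 7*l^2 + 10*l) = l*(l - 1)*(l^2 - 7*l + 10) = l*(l - 5)*(l - 1)*(l - 2)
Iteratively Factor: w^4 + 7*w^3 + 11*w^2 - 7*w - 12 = (w + 4)*(w^3 + 3*w^2 - w - 3) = (w - 1)*(w + 4)*(w^2 + 4*w + 3) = (w - 1)*(w + 3)*(w + 4)*(w + 1)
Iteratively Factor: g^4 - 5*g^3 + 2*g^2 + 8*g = (g - 2)*(g^3 - 3*g^2 - 4*g) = (g - 2)*(g + 1)*(g^2 - 4*g) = (g - 4)*(g - 2)*(g + 1)*(g)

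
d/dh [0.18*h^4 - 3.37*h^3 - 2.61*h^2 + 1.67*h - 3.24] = 0.72*h^3 - 10.11*h^2 - 5.22*h + 1.67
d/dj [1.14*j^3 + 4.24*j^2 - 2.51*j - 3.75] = 3.42*j^2 + 8.48*j - 2.51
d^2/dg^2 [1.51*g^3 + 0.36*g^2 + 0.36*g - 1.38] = 9.06*g + 0.72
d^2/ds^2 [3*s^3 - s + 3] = 18*s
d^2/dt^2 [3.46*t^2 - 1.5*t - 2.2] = 6.92000000000000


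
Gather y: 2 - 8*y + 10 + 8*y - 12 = 0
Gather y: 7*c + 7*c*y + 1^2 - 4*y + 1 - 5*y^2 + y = 7*c - 5*y^2 + y*(7*c - 3) + 2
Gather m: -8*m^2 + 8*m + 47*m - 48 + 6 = -8*m^2 + 55*m - 42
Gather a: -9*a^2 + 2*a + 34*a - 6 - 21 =-9*a^2 + 36*a - 27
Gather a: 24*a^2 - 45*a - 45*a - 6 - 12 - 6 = 24*a^2 - 90*a - 24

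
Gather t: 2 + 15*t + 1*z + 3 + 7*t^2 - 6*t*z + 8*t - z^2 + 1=7*t^2 + t*(23 - 6*z) - z^2 + z + 6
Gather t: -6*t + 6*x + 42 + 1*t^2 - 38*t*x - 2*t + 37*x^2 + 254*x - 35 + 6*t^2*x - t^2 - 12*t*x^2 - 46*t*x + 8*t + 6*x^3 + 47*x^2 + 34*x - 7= 6*t^2*x + t*(-12*x^2 - 84*x) + 6*x^3 + 84*x^2 + 294*x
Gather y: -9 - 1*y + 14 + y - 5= 0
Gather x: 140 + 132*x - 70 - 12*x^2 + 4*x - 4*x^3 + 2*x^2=-4*x^3 - 10*x^2 + 136*x + 70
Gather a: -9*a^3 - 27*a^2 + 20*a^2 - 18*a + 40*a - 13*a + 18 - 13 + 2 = -9*a^3 - 7*a^2 + 9*a + 7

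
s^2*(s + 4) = s^3 + 4*s^2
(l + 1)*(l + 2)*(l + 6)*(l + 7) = l^4 + 16*l^3 + 83*l^2 + 152*l + 84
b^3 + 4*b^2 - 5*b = b*(b - 1)*(b + 5)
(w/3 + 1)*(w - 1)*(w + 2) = w^3/3 + 4*w^2/3 + w/3 - 2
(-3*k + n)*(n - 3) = -3*k*n + 9*k + n^2 - 3*n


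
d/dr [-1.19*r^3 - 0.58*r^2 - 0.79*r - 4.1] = -3.57*r^2 - 1.16*r - 0.79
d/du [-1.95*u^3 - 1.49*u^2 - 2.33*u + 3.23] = -5.85*u^2 - 2.98*u - 2.33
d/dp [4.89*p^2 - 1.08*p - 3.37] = 9.78*p - 1.08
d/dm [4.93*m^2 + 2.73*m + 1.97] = 9.86*m + 2.73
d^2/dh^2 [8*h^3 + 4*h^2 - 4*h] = 48*h + 8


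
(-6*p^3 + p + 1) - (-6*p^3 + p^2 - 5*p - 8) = -p^2 + 6*p + 9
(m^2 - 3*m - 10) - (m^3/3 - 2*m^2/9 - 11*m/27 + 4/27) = -m^3/3 + 11*m^2/9 - 70*m/27 - 274/27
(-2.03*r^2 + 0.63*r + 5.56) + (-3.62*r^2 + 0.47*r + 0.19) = -5.65*r^2 + 1.1*r + 5.75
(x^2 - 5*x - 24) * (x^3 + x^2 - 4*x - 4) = x^5 - 4*x^4 - 33*x^3 - 8*x^2 + 116*x + 96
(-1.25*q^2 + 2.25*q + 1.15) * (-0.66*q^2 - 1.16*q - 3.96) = 0.825*q^4 - 0.0350000000000001*q^3 + 1.581*q^2 - 10.244*q - 4.554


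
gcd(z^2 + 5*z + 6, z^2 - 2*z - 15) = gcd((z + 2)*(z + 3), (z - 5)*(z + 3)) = z + 3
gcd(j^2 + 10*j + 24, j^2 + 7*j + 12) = j + 4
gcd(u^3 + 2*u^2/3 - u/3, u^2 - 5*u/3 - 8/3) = u + 1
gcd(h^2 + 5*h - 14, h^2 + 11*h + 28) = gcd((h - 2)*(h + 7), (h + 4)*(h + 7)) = h + 7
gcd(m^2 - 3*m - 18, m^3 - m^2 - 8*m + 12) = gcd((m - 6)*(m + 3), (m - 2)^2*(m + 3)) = m + 3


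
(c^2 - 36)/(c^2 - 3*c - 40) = (36 - c^2)/(-c^2 + 3*c + 40)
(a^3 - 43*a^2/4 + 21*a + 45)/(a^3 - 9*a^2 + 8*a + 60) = (4*a^2 - 19*a - 30)/(4*(a^2 - 3*a - 10))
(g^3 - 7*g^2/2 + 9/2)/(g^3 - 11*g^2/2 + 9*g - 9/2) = (g + 1)/(g - 1)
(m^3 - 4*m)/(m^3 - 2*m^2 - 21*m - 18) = m*(4 - m^2)/(-m^3 + 2*m^2 + 21*m + 18)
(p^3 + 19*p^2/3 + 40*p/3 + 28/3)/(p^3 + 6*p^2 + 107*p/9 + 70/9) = 3*(p + 2)/(3*p + 5)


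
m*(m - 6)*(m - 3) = m^3 - 9*m^2 + 18*m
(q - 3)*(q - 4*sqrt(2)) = q^2 - 4*sqrt(2)*q - 3*q + 12*sqrt(2)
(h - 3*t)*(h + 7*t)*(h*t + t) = h^3*t + 4*h^2*t^2 + h^2*t - 21*h*t^3 + 4*h*t^2 - 21*t^3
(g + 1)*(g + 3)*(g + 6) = g^3 + 10*g^2 + 27*g + 18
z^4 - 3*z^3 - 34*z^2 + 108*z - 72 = (z - 6)*(z - 2)*(z - 1)*(z + 6)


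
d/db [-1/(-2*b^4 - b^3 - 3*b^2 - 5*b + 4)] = (-8*b^3 - 3*b^2 - 6*b - 5)/(2*b^4 + b^3 + 3*b^2 + 5*b - 4)^2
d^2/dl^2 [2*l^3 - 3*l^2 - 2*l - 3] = 12*l - 6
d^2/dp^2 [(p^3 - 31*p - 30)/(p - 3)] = 2*(p^3 - 9*p^2 + 27*p - 123)/(p^3 - 9*p^2 + 27*p - 27)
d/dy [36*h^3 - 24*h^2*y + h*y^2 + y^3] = -24*h^2 + 2*h*y + 3*y^2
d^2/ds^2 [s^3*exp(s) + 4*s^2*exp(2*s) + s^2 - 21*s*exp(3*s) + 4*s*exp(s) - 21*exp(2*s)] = s^3*exp(s) + 16*s^2*exp(2*s) + 6*s^2*exp(s) - 189*s*exp(3*s) + 32*s*exp(2*s) + 10*s*exp(s) - 126*exp(3*s) - 76*exp(2*s) + 8*exp(s) + 2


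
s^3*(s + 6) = s^4 + 6*s^3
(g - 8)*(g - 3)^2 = g^3 - 14*g^2 + 57*g - 72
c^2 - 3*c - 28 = (c - 7)*(c + 4)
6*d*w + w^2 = w*(6*d + w)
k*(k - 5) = k^2 - 5*k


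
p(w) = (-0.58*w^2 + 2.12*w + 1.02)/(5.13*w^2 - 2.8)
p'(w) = -10.26*w*(-0.58*w^2 + 2.12*w + 1.02)/(5.13*w^2 - 2.8)^2 + (2.12 - 1.16*w)/(5.13*w^2 - 2.8)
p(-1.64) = -0.37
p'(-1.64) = -0.19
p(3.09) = 0.04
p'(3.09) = -0.06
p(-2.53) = -0.27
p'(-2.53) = -0.06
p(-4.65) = -0.20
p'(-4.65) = -0.02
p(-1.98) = -0.31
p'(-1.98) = -0.11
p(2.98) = 0.05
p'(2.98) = -0.07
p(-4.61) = -0.20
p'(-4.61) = -0.02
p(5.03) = -0.02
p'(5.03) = -0.02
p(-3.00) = -0.24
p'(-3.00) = -0.04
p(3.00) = 0.05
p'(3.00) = -0.07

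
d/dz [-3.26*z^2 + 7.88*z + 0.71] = 7.88 - 6.52*z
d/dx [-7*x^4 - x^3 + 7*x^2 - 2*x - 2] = -28*x^3 - 3*x^2 + 14*x - 2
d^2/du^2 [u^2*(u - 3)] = 6*u - 6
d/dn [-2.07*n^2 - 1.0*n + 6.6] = -4.14*n - 1.0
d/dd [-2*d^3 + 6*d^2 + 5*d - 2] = -6*d^2 + 12*d + 5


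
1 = 1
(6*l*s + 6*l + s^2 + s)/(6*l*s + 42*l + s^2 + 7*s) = (s + 1)/(s + 7)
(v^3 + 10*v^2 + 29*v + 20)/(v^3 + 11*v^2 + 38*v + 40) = (v + 1)/(v + 2)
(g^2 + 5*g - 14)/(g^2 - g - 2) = (g + 7)/(g + 1)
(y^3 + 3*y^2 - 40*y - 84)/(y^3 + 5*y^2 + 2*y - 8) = (y^2 + y - 42)/(y^2 + 3*y - 4)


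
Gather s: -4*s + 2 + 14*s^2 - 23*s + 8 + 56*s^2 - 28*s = 70*s^2 - 55*s + 10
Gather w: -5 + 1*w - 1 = w - 6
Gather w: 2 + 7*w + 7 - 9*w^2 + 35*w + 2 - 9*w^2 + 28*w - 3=-18*w^2 + 70*w + 8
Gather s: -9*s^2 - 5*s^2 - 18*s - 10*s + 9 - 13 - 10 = -14*s^2 - 28*s - 14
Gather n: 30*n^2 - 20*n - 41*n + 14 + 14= 30*n^2 - 61*n + 28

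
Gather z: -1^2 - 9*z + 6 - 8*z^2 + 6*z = -8*z^2 - 3*z + 5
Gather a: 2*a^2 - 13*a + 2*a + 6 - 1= 2*a^2 - 11*a + 5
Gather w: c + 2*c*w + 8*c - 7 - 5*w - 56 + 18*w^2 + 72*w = 9*c + 18*w^2 + w*(2*c + 67) - 63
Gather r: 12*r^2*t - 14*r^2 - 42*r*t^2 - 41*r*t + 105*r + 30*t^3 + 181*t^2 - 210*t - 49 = r^2*(12*t - 14) + r*(-42*t^2 - 41*t + 105) + 30*t^3 + 181*t^2 - 210*t - 49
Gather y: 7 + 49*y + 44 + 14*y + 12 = 63*y + 63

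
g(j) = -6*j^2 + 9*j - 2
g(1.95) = -7.26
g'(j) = 9 - 12*j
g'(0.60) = 1.80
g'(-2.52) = 39.24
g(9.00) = -407.00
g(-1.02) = -17.42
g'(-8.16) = 106.92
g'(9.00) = -99.00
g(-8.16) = -474.95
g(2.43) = -15.56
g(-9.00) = -569.00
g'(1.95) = -14.40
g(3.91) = -58.54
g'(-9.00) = 117.00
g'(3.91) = -37.92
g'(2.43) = -20.16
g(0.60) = 1.24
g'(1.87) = -13.44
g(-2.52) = -62.78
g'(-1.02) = 21.24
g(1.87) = -6.15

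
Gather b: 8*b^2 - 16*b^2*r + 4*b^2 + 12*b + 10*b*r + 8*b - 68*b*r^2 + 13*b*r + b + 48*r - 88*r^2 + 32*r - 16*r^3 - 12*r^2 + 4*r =b^2*(12 - 16*r) + b*(-68*r^2 + 23*r + 21) - 16*r^3 - 100*r^2 + 84*r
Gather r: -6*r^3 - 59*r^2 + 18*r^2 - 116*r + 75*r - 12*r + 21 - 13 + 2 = -6*r^3 - 41*r^2 - 53*r + 10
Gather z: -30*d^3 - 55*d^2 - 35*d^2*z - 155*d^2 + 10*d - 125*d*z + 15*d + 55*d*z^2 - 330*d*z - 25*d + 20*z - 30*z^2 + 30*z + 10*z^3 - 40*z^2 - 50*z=-30*d^3 - 210*d^2 + 10*z^3 + z^2*(55*d - 70) + z*(-35*d^2 - 455*d)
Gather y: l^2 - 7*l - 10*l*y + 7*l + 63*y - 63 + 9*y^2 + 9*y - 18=l^2 + 9*y^2 + y*(72 - 10*l) - 81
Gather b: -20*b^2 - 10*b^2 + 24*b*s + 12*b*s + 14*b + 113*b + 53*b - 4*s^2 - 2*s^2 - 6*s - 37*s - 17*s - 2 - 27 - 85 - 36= -30*b^2 + b*(36*s + 180) - 6*s^2 - 60*s - 150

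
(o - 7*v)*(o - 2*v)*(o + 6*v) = o^3 - 3*o^2*v - 40*o*v^2 + 84*v^3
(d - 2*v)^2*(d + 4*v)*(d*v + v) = d^4*v + d^3*v - 12*d^2*v^3 + 16*d*v^4 - 12*d*v^3 + 16*v^4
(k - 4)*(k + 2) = k^2 - 2*k - 8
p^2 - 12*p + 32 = (p - 8)*(p - 4)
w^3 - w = w*(w - 1)*(w + 1)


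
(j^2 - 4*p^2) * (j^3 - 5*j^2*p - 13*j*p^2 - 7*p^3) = j^5 - 5*j^4*p - 17*j^3*p^2 + 13*j^2*p^3 + 52*j*p^4 + 28*p^5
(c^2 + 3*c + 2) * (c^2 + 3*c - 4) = c^4 + 6*c^3 + 7*c^2 - 6*c - 8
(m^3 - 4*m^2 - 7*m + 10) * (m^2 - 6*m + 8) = m^5 - 10*m^4 + 25*m^3 + 20*m^2 - 116*m + 80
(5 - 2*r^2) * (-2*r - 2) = 4*r^3 + 4*r^2 - 10*r - 10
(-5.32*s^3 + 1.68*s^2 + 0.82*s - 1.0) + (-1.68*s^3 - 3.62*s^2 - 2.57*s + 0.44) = -7.0*s^3 - 1.94*s^2 - 1.75*s - 0.56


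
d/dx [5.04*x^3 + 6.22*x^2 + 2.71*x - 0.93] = 15.12*x^2 + 12.44*x + 2.71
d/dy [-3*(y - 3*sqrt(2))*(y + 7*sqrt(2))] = -6*y - 12*sqrt(2)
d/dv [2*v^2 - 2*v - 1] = 4*v - 2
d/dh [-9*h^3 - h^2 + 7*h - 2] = -27*h^2 - 2*h + 7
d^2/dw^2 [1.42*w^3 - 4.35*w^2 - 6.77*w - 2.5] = 8.52*w - 8.7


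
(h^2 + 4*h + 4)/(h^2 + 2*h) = (h + 2)/h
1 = 1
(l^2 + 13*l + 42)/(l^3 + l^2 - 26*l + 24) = (l + 7)/(l^2 - 5*l + 4)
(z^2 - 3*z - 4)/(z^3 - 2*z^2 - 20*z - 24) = (-z^2 + 3*z + 4)/(-z^3 + 2*z^2 + 20*z + 24)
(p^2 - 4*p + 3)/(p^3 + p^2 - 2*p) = (p - 3)/(p*(p + 2))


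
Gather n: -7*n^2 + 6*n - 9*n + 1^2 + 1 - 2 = -7*n^2 - 3*n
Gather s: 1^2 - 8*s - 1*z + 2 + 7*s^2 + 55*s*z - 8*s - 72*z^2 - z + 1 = 7*s^2 + s*(55*z - 16) - 72*z^2 - 2*z + 4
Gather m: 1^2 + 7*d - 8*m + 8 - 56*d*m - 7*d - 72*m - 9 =m*(-56*d - 80)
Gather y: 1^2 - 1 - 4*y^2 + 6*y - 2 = -4*y^2 + 6*y - 2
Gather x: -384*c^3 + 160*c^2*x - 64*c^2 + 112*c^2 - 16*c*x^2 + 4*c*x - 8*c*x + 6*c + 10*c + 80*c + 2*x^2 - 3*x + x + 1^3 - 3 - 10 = -384*c^3 + 48*c^2 + 96*c + x^2*(2 - 16*c) + x*(160*c^2 - 4*c - 2) - 12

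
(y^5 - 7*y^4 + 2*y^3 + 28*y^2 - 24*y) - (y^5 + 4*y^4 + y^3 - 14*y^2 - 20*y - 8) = -11*y^4 + y^3 + 42*y^2 - 4*y + 8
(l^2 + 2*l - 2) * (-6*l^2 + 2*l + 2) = -6*l^4 - 10*l^3 + 18*l^2 - 4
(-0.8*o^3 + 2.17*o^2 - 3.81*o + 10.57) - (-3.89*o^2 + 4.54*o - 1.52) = -0.8*o^3 + 6.06*o^2 - 8.35*o + 12.09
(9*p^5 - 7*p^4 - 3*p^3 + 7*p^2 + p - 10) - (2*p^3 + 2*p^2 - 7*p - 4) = 9*p^5 - 7*p^4 - 5*p^3 + 5*p^2 + 8*p - 6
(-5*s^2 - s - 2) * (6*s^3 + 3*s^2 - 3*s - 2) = -30*s^5 - 21*s^4 + 7*s^2 + 8*s + 4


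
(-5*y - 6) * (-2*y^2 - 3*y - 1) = 10*y^3 + 27*y^2 + 23*y + 6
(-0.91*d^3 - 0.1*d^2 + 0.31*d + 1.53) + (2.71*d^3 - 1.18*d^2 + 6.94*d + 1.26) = 1.8*d^3 - 1.28*d^2 + 7.25*d + 2.79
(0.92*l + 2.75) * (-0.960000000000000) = -0.8832*l - 2.64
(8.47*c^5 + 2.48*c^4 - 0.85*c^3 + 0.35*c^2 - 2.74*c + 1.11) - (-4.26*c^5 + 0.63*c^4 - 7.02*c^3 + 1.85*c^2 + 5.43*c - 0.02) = 12.73*c^5 + 1.85*c^4 + 6.17*c^3 - 1.5*c^2 - 8.17*c + 1.13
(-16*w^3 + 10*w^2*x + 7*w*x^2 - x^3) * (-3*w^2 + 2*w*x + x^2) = 48*w^5 - 62*w^4*x - 17*w^3*x^2 + 27*w^2*x^3 + 5*w*x^4 - x^5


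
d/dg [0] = 0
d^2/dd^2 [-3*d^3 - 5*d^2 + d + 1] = -18*d - 10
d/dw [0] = 0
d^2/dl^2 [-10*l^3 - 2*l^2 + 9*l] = -60*l - 4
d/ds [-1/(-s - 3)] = -1/(s + 3)^2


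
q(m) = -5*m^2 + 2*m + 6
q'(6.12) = -59.20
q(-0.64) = 2.67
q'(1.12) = -9.20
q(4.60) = -90.60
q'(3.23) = -30.30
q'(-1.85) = 20.50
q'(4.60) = -44.00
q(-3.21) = -51.94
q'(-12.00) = 122.00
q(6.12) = -169.03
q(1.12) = 1.97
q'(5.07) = -48.70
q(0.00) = 6.00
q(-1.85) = -14.81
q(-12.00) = -738.00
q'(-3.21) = 34.10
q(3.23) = -39.70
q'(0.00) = 2.00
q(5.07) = -112.38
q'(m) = 2 - 10*m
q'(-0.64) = 8.40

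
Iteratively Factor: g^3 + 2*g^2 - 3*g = (g - 1)*(g^2 + 3*g) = (g - 1)*(g + 3)*(g)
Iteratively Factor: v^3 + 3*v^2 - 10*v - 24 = (v - 3)*(v^2 + 6*v + 8) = (v - 3)*(v + 2)*(v + 4)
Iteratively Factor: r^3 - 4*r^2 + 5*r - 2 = (r - 2)*(r^2 - 2*r + 1) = (r - 2)*(r - 1)*(r - 1)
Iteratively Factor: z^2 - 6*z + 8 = (z - 2)*(z - 4)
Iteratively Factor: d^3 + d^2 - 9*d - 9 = (d + 1)*(d^2 - 9) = (d - 3)*(d + 1)*(d + 3)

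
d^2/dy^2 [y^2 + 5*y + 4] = 2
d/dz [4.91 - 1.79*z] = -1.79000000000000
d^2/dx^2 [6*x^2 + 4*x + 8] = 12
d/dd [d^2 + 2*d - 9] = 2*d + 2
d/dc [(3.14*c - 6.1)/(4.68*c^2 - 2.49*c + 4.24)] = (-14.6952*c^2 + 57.096*c - 1.8754)/(21.9024*c^4 - 23.3064*c^3 + 45.8865*c^2 - 21.1152*c + 17.9776)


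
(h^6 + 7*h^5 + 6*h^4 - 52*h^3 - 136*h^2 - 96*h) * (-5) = -5*h^6 - 35*h^5 - 30*h^4 + 260*h^3 + 680*h^2 + 480*h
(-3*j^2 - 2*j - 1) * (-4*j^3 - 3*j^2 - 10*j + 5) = 12*j^5 + 17*j^4 + 40*j^3 + 8*j^2 - 5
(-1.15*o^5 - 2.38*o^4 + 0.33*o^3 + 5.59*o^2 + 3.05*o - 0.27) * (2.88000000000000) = -3.312*o^5 - 6.8544*o^4 + 0.9504*o^3 + 16.0992*o^2 + 8.784*o - 0.7776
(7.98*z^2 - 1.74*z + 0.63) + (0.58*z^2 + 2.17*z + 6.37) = 8.56*z^2 + 0.43*z + 7.0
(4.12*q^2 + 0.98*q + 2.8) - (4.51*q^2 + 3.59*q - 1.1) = -0.39*q^2 - 2.61*q + 3.9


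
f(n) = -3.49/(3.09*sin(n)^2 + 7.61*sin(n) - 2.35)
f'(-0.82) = 0.19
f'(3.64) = -0.51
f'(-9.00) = -0.65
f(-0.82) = 0.56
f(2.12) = -0.55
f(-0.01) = 1.44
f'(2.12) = -0.57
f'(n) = -3.49*(-6.18*sin(n)*cos(n) - 7.61*cos(n))/(3.09*sin(n)^2 + 7.61*sin(n) - 2.35)^2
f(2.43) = -0.89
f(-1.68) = 0.51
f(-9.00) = 0.70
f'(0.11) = 13.17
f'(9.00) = -18.79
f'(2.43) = -1.99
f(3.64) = 0.66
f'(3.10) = -6.67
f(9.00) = -2.66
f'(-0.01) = 4.48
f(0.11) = 2.36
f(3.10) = 1.72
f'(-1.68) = -0.01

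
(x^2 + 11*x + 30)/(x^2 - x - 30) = (x + 6)/(x - 6)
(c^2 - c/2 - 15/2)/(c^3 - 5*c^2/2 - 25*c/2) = (c - 3)/(c*(c - 5))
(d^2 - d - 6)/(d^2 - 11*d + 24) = (d + 2)/(d - 8)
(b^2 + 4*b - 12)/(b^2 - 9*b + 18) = (b^2 + 4*b - 12)/(b^2 - 9*b + 18)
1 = 1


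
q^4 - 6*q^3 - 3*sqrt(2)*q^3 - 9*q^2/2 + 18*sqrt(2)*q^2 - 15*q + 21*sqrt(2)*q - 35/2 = (q - 7)*(q + 1)*(q - 5*sqrt(2)/2)*(q - sqrt(2)/2)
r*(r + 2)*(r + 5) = r^3 + 7*r^2 + 10*r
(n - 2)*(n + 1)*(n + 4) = n^3 + 3*n^2 - 6*n - 8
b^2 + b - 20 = (b - 4)*(b + 5)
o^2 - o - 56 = (o - 8)*(o + 7)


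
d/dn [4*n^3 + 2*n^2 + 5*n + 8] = 12*n^2 + 4*n + 5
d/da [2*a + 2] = 2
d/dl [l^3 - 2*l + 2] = 3*l^2 - 2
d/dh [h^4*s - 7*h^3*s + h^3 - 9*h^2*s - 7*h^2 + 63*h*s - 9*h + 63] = 4*h^3*s - 21*h^2*s + 3*h^2 - 18*h*s - 14*h + 63*s - 9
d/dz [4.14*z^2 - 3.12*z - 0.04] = 8.28*z - 3.12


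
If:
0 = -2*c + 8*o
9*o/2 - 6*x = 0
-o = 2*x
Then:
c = 0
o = 0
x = 0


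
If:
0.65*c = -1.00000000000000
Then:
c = -1.54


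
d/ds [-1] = 0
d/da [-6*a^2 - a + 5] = -12*a - 1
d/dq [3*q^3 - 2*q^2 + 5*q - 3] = 9*q^2 - 4*q + 5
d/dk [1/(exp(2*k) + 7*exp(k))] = (-2*exp(k) - 7)*exp(-k)/(exp(k) + 7)^2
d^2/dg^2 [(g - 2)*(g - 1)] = 2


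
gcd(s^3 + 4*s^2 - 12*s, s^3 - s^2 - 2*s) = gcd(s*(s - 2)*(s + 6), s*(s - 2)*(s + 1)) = s^2 - 2*s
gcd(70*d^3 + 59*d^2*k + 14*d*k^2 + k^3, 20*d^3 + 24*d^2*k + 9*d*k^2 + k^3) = 10*d^2 + 7*d*k + k^2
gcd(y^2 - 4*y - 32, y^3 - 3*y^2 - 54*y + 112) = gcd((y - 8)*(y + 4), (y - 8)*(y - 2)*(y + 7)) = y - 8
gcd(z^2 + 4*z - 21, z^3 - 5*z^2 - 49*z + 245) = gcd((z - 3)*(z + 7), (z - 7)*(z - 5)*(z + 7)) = z + 7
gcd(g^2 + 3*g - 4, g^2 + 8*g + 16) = g + 4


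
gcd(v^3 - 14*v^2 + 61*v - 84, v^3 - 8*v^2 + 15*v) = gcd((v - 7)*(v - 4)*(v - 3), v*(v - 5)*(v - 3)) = v - 3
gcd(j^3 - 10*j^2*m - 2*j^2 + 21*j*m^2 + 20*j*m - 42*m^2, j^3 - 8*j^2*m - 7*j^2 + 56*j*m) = 1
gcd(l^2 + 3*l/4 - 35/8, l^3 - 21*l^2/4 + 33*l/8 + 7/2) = l - 7/4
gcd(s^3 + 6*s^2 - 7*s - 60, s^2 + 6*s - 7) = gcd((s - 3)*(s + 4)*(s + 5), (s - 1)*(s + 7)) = 1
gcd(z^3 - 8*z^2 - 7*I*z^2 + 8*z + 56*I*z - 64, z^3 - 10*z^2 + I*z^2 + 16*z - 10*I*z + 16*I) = z^2 + z*(-8 + I) - 8*I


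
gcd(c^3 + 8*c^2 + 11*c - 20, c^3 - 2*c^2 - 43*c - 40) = c + 5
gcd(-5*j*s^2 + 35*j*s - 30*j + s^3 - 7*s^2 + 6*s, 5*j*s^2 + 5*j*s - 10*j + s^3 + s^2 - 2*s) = s - 1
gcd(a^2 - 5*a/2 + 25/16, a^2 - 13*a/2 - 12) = 1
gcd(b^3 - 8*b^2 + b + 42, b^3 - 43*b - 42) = b - 7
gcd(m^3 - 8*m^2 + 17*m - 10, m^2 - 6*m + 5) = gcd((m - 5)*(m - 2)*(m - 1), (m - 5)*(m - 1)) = m^2 - 6*m + 5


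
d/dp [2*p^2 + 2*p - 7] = 4*p + 2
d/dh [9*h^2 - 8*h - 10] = 18*h - 8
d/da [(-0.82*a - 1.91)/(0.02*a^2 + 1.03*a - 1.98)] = (0.0164*a^2 + 0.0764*a + 3.5909)/(0.0004*a^4 + 0.0412*a^3 + 0.9817*a^2 - 4.0788*a + 3.9204)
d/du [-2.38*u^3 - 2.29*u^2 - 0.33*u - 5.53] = -7.14*u^2 - 4.58*u - 0.33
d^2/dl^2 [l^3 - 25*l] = 6*l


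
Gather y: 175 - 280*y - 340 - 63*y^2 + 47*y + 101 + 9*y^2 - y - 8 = -54*y^2 - 234*y - 72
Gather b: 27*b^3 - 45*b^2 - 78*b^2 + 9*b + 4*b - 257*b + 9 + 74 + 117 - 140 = 27*b^3 - 123*b^2 - 244*b + 60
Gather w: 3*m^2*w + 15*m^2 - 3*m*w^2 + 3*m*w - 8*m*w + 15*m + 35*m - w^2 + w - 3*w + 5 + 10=15*m^2 + 50*m + w^2*(-3*m - 1) + w*(3*m^2 - 5*m - 2) + 15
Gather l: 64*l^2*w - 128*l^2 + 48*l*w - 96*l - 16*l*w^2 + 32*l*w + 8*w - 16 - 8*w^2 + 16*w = l^2*(64*w - 128) + l*(-16*w^2 + 80*w - 96) - 8*w^2 + 24*w - 16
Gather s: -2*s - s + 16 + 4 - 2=18 - 3*s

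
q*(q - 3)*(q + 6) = q^3 + 3*q^2 - 18*q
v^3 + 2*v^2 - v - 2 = (v - 1)*(v + 1)*(v + 2)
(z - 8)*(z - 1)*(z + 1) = z^3 - 8*z^2 - z + 8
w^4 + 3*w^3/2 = w^3*(w + 3/2)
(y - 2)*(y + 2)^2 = y^3 + 2*y^2 - 4*y - 8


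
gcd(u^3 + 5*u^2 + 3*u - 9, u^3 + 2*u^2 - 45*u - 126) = u + 3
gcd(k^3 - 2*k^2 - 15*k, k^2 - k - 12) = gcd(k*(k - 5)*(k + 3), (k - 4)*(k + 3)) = k + 3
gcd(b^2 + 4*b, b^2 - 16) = b + 4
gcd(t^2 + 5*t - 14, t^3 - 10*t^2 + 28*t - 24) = t - 2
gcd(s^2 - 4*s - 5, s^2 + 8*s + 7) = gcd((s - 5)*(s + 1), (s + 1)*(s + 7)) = s + 1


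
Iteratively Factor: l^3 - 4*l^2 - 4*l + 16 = (l - 4)*(l^2 - 4) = (l - 4)*(l + 2)*(l - 2)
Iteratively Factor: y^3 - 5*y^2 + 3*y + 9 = (y + 1)*(y^2 - 6*y + 9) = (y - 3)*(y + 1)*(y - 3)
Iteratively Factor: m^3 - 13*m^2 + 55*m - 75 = (m - 5)*(m^2 - 8*m + 15) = (m - 5)*(m - 3)*(m - 5)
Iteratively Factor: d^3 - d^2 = (d)*(d^2 - d) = d*(d - 1)*(d)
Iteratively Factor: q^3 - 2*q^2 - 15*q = (q)*(q^2 - 2*q - 15) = q*(q + 3)*(q - 5)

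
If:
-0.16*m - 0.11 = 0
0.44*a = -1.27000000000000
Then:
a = -2.89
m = -0.69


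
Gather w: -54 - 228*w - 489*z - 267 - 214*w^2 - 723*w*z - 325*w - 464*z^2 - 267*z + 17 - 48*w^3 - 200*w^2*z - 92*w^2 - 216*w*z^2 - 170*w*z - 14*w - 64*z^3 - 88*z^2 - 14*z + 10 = -48*w^3 + w^2*(-200*z - 306) + w*(-216*z^2 - 893*z - 567) - 64*z^3 - 552*z^2 - 770*z - 294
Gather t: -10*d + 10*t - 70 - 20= -10*d + 10*t - 90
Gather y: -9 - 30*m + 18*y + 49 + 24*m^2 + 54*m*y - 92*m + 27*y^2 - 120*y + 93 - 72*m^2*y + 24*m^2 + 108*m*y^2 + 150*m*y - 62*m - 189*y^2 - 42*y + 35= 48*m^2 - 184*m + y^2*(108*m - 162) + y*(-72*m^2 + 204*m - 144) + 168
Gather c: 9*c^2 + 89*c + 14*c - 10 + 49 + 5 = 9*c^2 + 103*c + 44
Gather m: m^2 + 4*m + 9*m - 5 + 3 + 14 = m^2 + 13*m + 12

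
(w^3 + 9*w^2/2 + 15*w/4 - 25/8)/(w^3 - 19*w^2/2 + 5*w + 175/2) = (w^2 + 2*w - 5/4)/(w^2 - 12*w + 35)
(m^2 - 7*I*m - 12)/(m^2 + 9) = (m - 4*I)/(m + 3*I)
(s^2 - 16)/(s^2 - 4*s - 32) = (s - 4)/(s - 8)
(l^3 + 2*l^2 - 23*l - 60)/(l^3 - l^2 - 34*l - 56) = (l^2 - 2*l - 15)/(l^2 - 5*l - 14)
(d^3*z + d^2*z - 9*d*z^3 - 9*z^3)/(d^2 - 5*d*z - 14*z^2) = z*(-d^3 - d^2 + 9*d*z^2 + 9*z^2)/(-d^2 + 5*d*z + 14*z^2)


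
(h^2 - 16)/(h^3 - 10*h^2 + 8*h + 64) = (h + 4)/(h^2 - 6*h - 16)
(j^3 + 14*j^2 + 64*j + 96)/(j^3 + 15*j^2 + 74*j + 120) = (j + 4)/(j + 5)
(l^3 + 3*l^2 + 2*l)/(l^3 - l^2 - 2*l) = (l + 2)/(l - 2)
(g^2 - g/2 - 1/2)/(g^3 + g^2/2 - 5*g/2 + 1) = (2*g + 1)/(2*g^2 + 3*g - 2)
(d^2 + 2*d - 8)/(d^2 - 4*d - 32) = (d - 2)/(d - 8)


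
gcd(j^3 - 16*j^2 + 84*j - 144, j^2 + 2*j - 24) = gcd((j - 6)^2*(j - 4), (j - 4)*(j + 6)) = j - 4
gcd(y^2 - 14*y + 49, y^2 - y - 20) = 1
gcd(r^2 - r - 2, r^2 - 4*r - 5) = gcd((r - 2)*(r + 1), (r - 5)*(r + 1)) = r + 1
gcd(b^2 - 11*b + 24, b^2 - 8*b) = b - 8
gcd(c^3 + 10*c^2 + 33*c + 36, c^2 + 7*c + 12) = c^2 + 7*c + 12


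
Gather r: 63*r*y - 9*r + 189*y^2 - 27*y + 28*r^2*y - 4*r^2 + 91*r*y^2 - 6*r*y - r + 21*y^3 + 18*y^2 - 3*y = r^2*(28*y - 4) + r*(91*y^2 + 57*y - 10) + 21*y^3 + 207*y^2 - 30*y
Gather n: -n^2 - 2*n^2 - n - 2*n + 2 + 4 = -3*n^2 - 3*n + 6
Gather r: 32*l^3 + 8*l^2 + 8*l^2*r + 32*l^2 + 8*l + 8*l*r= 32*l^3 + 40*l^2 + 8*l + r*(8*l^2 + 8*l)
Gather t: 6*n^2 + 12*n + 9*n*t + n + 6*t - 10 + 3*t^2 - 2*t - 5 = 6*n^2 + 13*n + 3*t^2 + t*(9*n + 4) - 15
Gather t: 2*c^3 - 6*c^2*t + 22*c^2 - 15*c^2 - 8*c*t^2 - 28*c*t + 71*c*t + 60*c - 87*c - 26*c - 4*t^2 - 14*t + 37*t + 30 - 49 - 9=2*c^3 + 7*c^2 - 53*c + t^2*(-8*c - 4) + t*(-6*c^2 + 43*c + 23) - 28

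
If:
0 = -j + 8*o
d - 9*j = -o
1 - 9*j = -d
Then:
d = 71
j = 8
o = 1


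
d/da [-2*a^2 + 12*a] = 12 - 4*a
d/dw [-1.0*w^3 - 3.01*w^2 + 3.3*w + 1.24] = -3.0*w^2 - 6.02*w + 3.3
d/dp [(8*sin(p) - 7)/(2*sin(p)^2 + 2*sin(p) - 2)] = (-8*sin(p)^2 + 14*sin(p) - 1)*cos(p)/(2*(sin(p) - cos(p)^2)^2)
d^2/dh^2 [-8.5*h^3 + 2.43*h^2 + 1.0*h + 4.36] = 4.86 - 51.0*h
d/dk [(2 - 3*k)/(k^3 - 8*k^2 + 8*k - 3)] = (6*k^3 - 30*k^2 + 32*k - 7)/(k^6 - 16*k^5 + 80*k^4 - 134*k^3 + 112*k^2 - 48*k + 9)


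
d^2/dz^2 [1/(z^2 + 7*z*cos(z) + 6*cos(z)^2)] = ((z^2 + 7*z*cos(z) + 6*cos(z)^2)*(7*z*cos(z) - 24*sin(z)^2 + 14*sin(z) + 10) + 2*(7*z*sin(z) - 2*z + 6*sin(2*z) - 7*cos(z))^2)/((z + cos(z))^3*(z + 6*cos(z))^3)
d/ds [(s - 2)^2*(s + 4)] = 3*s^2 - 12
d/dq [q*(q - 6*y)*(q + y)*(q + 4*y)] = 4*q^3 - 3*q^2*y - 52*q*y^2 - 24*y^3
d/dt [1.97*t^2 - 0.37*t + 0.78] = 3.94*t - 0.37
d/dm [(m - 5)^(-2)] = -2/(m - 5)^3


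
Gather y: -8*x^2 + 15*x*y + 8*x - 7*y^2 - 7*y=-8*x^2 + 8*x - 7*y^2 + y*(15*x - 7)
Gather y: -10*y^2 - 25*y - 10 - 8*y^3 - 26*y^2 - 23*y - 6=-8*y^3 - 36*y^2 - 48*y - 16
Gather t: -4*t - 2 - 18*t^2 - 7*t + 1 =-18*t^2 - 11*t - 1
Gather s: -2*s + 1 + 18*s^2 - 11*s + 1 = 18*s^2 - 13*s + 2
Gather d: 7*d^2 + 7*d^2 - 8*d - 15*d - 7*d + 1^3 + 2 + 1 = 14*d^2 - 30*d + 4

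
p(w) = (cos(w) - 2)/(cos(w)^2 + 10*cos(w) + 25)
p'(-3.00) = 0.02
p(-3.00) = -0.19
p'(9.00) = -0.06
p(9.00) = -0.17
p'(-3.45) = -0.05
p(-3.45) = -0.18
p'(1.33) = -0.06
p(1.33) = -0.06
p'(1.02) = -0.04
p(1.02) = -0.05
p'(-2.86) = 0.04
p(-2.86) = -0.18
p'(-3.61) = -0.06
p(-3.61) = -0.17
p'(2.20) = -0.09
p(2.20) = -0.13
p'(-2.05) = 0.09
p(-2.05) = -0.12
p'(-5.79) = -0.02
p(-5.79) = -0.03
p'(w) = (2*sin(w)*cos(w) + 10*sin(w))*(cos(w) - 2)/(cos(w)^2 + 10*cos(w) + 25)^2 - sin(w)/(cos(w)^2 + 10*cos(w) + 25) = (cos(w) - 9)*sin(w)/(cos(w) + 5)^3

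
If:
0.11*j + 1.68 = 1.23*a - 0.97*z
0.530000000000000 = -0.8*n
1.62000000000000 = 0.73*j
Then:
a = 0.788617886178862*z + 1.5643167390578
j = 2.22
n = -0.66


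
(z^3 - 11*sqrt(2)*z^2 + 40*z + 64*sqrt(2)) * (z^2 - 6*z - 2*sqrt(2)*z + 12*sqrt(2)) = z^5 - 13*sqrt(2)*z^4 - 6*z^4 + 84*z^3 + 78*sqrt(2)*z^3 - 504*z^2 - 16*sqrt(2)*z^2 - 256*z + 96*sqrt(2)*z + 1536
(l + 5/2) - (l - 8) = 21/2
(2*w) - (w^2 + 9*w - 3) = -w^2 - 7*w + 3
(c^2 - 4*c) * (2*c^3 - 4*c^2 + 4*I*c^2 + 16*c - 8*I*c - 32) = 2*c^5 - 12*c^4 + 4*I*c^4 + 32*c^3 - 24*I*c^3 - 96*c^2 + 32*I*c^2 + 128*c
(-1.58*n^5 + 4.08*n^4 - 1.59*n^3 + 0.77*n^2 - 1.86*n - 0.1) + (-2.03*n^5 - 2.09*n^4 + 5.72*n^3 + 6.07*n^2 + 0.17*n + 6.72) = -3.61*n^5 + 1.99*n^4 + 4.13*n^3 + 6.84*n^2 - 1.69*n + 6.62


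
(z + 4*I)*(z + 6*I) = z^2 + 10*I*z - 24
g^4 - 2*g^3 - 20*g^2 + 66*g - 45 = (g - 3)^2*(g - 1)*(g + 5)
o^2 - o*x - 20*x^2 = (o - 5*x)*(o + 4*x)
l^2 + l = l*(l + 1)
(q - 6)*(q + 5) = q^2 - q - 30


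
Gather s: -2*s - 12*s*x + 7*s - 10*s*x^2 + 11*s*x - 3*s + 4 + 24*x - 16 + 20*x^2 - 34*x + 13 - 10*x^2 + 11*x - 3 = s*(-10*x^2 - x + 2) + 10*x^2 + x - 2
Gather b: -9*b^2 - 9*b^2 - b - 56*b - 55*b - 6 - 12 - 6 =-18*b^2 - 112*b - 24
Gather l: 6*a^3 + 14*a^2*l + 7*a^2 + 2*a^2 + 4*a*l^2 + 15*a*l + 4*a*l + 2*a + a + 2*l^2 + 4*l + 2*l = 6*a^3 + 9*a^2 + 3*a + l^2*(4*a + 2) + l*(14*a^2 + 19*a + 6)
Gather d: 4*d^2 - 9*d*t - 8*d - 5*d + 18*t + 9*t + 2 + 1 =4*d^2 + d*(-9*t - 13) + 27*t + 3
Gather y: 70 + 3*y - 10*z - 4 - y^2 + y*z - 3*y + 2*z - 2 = -y^2 + y*z - 8*z + 64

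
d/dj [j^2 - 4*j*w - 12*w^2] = 2*j - 4*w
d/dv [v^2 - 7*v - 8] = 2*v - 7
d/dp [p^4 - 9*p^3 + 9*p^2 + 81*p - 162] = 4*p^3 - 27*p^2 + 18*p + 81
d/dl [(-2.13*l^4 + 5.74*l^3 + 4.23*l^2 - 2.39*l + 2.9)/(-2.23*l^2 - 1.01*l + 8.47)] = (9.4998*l^5 - 6.3463*l^4 - 83.7592*l^3 + 136.2514*l^2 + 84.5902*l - 17.3143)/(4.9729*l^4 + 4.5046*l^3 - 36.7561*l^2 - 17.1094*l + 71.7409)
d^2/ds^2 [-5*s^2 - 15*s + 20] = -10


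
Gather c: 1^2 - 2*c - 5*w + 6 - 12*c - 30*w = -14*c - 35*w + 7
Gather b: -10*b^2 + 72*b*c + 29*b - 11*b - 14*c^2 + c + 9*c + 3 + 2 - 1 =-10*b^2 + b*(72*c + 18) - 14*c^2 + 10*c + 4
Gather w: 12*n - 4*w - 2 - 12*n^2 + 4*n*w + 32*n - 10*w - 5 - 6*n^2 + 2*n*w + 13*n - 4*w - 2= -18*n^2 + 57*n + w*(6*n - 18) - 9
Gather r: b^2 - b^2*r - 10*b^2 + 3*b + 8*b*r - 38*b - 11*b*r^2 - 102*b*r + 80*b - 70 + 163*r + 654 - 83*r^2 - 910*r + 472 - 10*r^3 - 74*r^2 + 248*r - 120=-9*b^2 + 45*b - 10*r^3 + r^2*(-11*b - 157) + r*(-b^2 - 94*b - 499) + 936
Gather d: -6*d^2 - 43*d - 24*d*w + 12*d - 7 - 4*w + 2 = -6*d^2 + d*(-24*w - 31) - 4*w - 5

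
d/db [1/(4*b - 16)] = -1/(4*(b - 4)^2)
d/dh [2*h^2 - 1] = 4*h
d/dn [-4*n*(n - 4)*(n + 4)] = 64 - 12*n^2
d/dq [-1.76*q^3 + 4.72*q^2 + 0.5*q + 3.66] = -5.28*q^2 + 9.44*q + 0.5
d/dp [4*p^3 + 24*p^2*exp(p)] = 12*p*(2*p*exp(p) + p + 4*exp(p))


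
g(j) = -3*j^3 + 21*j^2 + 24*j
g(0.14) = 3.76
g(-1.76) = 39.16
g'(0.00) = 24.00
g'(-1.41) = -53.11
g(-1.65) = 31.05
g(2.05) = 111.61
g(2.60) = 151.63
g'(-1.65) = -69.80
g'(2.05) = 72.28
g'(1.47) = 66.29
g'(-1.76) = -77.80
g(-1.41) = 16.32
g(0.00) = 0.00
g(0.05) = 1.25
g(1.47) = 71.13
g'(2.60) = 72.36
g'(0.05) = 26.08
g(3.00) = 180.00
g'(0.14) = 29.70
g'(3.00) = 69.00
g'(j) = -9*j^2 + 42*j + 24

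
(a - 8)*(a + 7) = a^2 - a - 56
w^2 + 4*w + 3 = (w + 1)*(w + 3)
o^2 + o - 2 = (o - 1)*(o + 2)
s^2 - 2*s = s*(s - 2)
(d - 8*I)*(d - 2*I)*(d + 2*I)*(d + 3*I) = d^4 - 5*I*d^3 + 28*d^2 - 20*I*d + 96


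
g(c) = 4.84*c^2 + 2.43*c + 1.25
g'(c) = 9.68*c + 2.43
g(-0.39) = 1.04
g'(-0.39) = -1.35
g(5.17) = 143.18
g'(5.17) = 52.48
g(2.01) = 25.69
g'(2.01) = 21.89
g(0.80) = 6.29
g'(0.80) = 10.17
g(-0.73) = 2.06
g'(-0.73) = -4.64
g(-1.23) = 5.58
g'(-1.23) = -9.48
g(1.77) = 20.71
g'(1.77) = 19.56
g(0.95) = 7.93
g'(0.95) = 11.63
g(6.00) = 190.07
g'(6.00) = 60.51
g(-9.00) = 371.42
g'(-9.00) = -84.69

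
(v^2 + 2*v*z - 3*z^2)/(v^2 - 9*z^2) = (-v + z)/(-v + 3*z)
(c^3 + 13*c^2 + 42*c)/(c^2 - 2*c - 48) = c*(c + 7)/(c - 8)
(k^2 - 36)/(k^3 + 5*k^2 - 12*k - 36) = (k - 6)/(k^2 - k - 6)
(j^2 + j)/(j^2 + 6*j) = (j + 1)/(j + 6)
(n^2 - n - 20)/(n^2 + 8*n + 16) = (n - 5)/(n + 4)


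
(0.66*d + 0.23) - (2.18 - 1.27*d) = 1.93*d - 1.95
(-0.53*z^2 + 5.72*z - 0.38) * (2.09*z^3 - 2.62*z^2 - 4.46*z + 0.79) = -1.1077*z^5 + 13.3434*z^4 - 13.4168*z^3 - 24.9343*z^2 + 6.2136*z - 0.3002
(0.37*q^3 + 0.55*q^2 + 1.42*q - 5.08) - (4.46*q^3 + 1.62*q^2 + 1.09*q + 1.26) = -4.09*q^3 - 1.07*q^2 + 0.33*q - 6.34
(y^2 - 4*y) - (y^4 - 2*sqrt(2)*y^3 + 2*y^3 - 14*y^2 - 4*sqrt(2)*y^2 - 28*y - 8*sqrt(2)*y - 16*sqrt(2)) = -y^4 - 2*y^3 + 2*sqrt(2)*y^3 + 4*sqrt(2)*y^2 + 15*y^2 + 8*sqrt(2)*y + 24*y + 16*sqrt(2)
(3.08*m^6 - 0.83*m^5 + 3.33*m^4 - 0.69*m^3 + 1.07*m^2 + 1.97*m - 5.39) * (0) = 0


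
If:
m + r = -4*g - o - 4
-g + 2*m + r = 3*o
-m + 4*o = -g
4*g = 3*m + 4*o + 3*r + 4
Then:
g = -1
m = -33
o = -8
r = 41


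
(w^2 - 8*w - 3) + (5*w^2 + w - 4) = 6*w^2 - 7*w - 7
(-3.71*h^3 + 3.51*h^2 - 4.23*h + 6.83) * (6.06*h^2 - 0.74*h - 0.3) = -22.4826*h^5 + 24.016*h^4 - 27.1182*h^3 + 43.467*h^2 - 3.7852*h - 2.049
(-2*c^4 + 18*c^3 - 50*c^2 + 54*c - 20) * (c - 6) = -2*c^5 + 30*c^4 - 158*c^3 + 354*c^2 - 344*c + 120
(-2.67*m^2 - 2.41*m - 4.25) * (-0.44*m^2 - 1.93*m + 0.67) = 1.1748*m^4 + 6.2135*m^3 + 4.7324*m^2 + 6.5878*m - 2.8475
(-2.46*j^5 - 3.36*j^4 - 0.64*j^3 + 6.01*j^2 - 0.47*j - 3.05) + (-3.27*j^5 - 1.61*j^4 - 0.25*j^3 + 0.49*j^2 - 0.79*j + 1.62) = -5.73*j^5 - 4.97*j^4 - 0.89*j^3 + 6.5*j^2 - 1.26*j - 1.43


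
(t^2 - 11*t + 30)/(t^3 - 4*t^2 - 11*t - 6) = (t - 5)/(t^2 + 2*t + 1)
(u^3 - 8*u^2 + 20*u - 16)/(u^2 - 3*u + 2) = (u^2 - 6*u + 8)/(u - 1)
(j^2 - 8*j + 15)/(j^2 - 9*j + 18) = (j - 5)/(j - 6)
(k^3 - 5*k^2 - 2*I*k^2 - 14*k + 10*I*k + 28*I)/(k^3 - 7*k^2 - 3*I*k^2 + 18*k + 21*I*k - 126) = (k^2 + 2*k*(1 - I) - 4*I)/(k^2 - 3*I*k + 18)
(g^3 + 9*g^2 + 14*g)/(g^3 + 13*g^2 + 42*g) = (g + 2)/(g + 6)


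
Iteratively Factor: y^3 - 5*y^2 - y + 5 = (y - 5)*(y^2 - 1) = (y - 5)*(y - 1)*(y + 1)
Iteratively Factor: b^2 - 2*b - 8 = (b - 4)*(b + 2)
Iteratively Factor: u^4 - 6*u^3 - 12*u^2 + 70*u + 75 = (u - 5)*(u^3 - u^2 - 17*u - 15) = (u - 5)*(u + 3)*(u^2 - 4*u - 5) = (u - 5)^2*(u + 3)*(u + 1)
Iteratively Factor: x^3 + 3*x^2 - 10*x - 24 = (x - 3)*(x^2 + 6*x + 8) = (x - 3)*(x + 2)*(x + 4)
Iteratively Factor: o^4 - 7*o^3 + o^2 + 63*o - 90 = (o + 3)*(o^3 - 10*o^2 + 31*o - 30) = (o - 5)*(o + 3)*(o^2 - 5*o + 6) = (o - 5)*(o - 2)*(o + 3)*(o - 3)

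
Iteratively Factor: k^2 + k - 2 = (k - 1)*(k + 2)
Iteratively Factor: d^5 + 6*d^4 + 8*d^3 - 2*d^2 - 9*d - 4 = (d + 1)*(d^4 + 5*d^3 + 3*d^2 - 5*d - 4) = (d + 1)^2*(d^3 + 4*d^2 - d - 4) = (d - 1)*(d + 1)^2*(d^2 + 5*d + 4) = (d - 1)*(d + 1)^3*(d + 4)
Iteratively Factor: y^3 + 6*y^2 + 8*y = (y)*(y^2 + 6*y + 8) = y*(y + 4)*(y + 2)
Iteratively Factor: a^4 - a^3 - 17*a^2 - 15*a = (a + 1)*(a^3 - 2*a^2 - 15*a) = (a - 5)*(a + 1)*(a^2 + 3*a) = a*(a - 5)*(a + 1)*(a + 3)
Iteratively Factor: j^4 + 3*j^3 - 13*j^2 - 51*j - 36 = (j + 3)*(j^3 - 13*j - 12) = (j + 1)*(j + 3)*(j^2 - j - 12) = (j - 4)*(j + 1)*(j + 3)*(j + 3)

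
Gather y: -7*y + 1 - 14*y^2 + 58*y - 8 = -14*y^2 + 51*y - 7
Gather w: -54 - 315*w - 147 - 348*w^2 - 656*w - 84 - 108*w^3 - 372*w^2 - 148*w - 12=-108*w^3 - 720*w^2 - 1119*w - 297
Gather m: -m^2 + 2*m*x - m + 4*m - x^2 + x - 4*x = -m^2 + m*(2*x + 3) - x^2 - 3*x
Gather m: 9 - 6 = 3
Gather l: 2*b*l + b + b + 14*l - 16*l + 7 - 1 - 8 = 2*b + l*(2*b - 2) - 2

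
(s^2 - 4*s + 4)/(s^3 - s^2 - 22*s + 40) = (s - 2)/(s^2 + s - 20)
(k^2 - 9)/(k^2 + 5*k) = (k^2 - 9)/(k*(k + 5))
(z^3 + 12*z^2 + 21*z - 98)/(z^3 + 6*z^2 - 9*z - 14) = (z + 7)/(z + 1)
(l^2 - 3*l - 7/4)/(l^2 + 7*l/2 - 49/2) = (l + 1/2)/(l + 7)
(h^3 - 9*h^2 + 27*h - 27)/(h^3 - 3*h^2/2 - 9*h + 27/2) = 2*(h^2 - 6*h + 9)/(2*h^2 + 3*h - 9)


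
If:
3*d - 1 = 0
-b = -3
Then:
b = 3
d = 1/3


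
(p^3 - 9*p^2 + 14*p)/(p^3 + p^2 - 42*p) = (p^2 - 9*p + 14)/(p^2 + p - 42)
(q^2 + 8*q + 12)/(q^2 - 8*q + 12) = (q^2 + 8*q + 12)/(q^2 - 8*q + 12)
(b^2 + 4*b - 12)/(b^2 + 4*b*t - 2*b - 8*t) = (b + 6)/(b + 4*t)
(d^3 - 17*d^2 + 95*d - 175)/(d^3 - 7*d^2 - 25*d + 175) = (d - 5)/(d + 5)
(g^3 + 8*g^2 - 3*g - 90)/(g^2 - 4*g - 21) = (-g^3 - 8*g^2 + 3*g + 90)/(-g^2 + 4*g + 21)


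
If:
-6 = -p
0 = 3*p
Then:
No Solution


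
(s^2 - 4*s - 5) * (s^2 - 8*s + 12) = s^4 - 12*s^3 + 39*s^2 - 8*s - 60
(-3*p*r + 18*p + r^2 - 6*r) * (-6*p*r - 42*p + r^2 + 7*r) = 18*p^2*r^2 + 18*p^2*r - 756*p^2 - 9*p*r^3 - 9*p*r^2 + 378*p*r + r^4 + r^3 - 42*r^2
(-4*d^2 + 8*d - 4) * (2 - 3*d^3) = 12*d^5 - 24*d^4 + 12*d^3 - 8*d^2 + 16*d - 8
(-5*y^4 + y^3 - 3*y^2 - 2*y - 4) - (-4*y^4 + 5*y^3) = -y^4 - 4*y^3 - 3*y^2 - 2*y - 4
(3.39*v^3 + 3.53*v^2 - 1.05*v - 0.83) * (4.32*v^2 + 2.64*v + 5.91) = 14.6448*v^5 + 24.1992*v^4 + 24.8181*v^3 + 14.5047*v^2 - 8.3967*v - 4.9053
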